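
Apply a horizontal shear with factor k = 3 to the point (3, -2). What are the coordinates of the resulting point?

Shear matrix for horizontal shear with factor k = 3:
[[1, 3], [0, 1]]
Result: (3, -2) → (-3, -2)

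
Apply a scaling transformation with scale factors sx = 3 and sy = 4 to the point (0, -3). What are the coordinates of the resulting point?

Scaling matrix:
[[3, 0], [0, 4]]
Result: (0 × 3, -3 × 4) = (0, -12)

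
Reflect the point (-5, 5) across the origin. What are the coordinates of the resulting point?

Reflection across origin: (-5, 5) → (5, -5)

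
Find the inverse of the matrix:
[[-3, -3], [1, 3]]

For [[a,b],[c,d]], inverse = (1/det)·[[d,-b],[-c,a]]
det = (-3)(3) - (-3)(1) = -9 - -3 = -6
Inverse = (1/-6)·[[3, 3], [-1, -3]]
= [[-1/2, -1/2], [1/6, 1/2]]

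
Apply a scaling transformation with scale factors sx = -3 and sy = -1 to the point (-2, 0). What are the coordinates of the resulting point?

Scaling matrix:
[[-3, 0], [0, -1]]
Result: (-2 × -3, 0 × -1) = (6, 0)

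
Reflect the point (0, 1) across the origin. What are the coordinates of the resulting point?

Reflection across origin: (0, 1) → (0, -1)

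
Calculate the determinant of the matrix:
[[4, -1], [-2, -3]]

For a 2×2 matrix [[a, b], [c, d]], det = ad - bc
det = (4)(-3) - (-1)(-2) = -12 - 2 = -14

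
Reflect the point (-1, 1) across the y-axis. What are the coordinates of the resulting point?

Reflection across y-axis: (-1, 1) → (1, 1)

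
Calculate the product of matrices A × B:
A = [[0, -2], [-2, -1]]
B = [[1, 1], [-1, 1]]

Matrix multiplication:
C[0][0] = 0×1 + -2×-1 = 2
C[0][1] = 0×1 + -2×1 = -2
C[1][0] = -2×1 + -1×-1 = -1
C[1][1] = -2×1 + -1×1 = -3
Result: [[2, -2], [-1, -3]]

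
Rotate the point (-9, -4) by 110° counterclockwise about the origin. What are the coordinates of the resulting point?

Rotation matrix for 110°: [[cos 110°, -sin 110°], [sin 110°, cos 110°]] ≈ [[-0.342020, -0.939693], [0.939693, -0.342020]]
[[-0.342020, -0.939693], [0.939693, -0.342020]] × [-9, -4]ᵀ ≈ [6.8370, -7.0892]ᵀ
Result: (6.8370, -7.0892)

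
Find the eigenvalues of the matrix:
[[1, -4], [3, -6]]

Characteristic equation: det(A - λI) = 0
λ² - (trace)λ + (det) = 0
trace = 1 + -6 = -5, det = (1)(-6) - (-4)(3) = 6
λ² - (-5)λ + (6) = 0
λ = (-5 ± √((-5)² - 4·(6))) / 2 = (-5 ± √1) / 2
Solving: λ = -3, -2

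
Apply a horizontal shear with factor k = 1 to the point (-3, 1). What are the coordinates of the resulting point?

Shear matrix for horizontal shear with factor k = 1:
[[1, 1], [0, 1]]
Result: (-3, 1) → (-2, 1)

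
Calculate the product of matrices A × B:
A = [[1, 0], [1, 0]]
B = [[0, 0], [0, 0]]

Matrix multiplication:
C[0][0] = 1×0 + 0×0 = 0
C[0][1] = 1×0 + 0×0 = 0
C[1][0] = 1×0 + 0×0 = 0
C[1][1] = 1×0 + 0×0 = 0
Result: [[0, 0], [0, 0]]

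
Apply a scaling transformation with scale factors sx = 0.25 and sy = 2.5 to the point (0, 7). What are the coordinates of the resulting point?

Scaling matrix:
[[0.25, 0], [0, 2.50]]
Result: (0 × 0.25, 7 × 2.5) = (0, 17.5)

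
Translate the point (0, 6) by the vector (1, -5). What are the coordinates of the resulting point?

Translation by (1, -5) (homogeneous matrix [[1, 0, 1], [0, 1, -5], [0, 0, 1]]):
x' = 0 + 1 = 1
y' = 6 + -5 = 1
Result: (1, 1)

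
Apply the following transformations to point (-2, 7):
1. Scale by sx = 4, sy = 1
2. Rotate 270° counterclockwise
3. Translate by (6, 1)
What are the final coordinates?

Step 1: Scale → (-8, 7)
Step 2: Rotate 270° → (7, 8)
Step 3: Translate → (13, 9)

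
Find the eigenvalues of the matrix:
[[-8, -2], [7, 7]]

Characteristic equation: det(A - λI) = 0
λ² - (trace)λ + (det) = 0
trace = -8 + 7 = -1, det = (-8)(7) - (-2)(7) = -42
λ² - (-1)λ + (-42) = 0
λ = (-1 ± √((-1)² - 4·(-42))) / 2 = (-1 ± √169) / 2
Solving: λ = -7, 6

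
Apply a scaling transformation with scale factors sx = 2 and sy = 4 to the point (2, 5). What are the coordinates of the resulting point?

Scaling matrix:
[[2, 0], [0, 4]]
Result: (2 × 2, 5 × 4) = (4, 20)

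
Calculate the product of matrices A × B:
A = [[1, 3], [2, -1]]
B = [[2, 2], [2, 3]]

Matrix multiplication:
C[0][0] = 1×2 + 3×2 = 8
C[0][1] = 1×2 + 3×3 = 11
C[1][0] = 2×2 + -1×2 = 2
C[1][1] = 2×2 + -1×3 = 1
Result: [[8, 11], [2, 1]]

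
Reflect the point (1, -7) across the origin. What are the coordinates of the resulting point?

Reflection across origin: (1, -7) → (-1, 7)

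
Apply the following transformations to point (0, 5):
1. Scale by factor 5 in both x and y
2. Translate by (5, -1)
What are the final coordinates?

Step 1: Scale (0, 5) by 5 → (0, 25)
Step 2: Translate by (5, -1) → (5, 24)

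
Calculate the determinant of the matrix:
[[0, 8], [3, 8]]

For a 2×2 matrix [[a, b], [c, d]], det = ad - bc
det = (0)(8) - (8)(3) = 0 - 24 = -24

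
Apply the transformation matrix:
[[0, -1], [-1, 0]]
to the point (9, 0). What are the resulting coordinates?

Matrix multiplication:
[[0, -1], [-1, 0]] × [9, 0]ᵀ
= [(0)(9) + (-1)(0), (-1)(9) + (0)(0)]ᵀ
= [0, -9]ᵀ
Result: (0, -9)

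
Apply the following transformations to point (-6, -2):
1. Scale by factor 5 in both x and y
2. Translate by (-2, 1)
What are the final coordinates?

Step 1: Scale (-6, -2) by 5 → (-30, -10)
Step 2: Translate by (-2, 1) → (-32, -9)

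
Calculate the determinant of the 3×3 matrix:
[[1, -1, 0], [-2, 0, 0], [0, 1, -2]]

Expansion along first row:
det = 1·det([[0,0],[1,-2]]) - -1·det([[-2,0],[0,-2]]) + 0·det([[-2,0],[0,1]])
    = 1·(0·-2 - 0·1) - -1·(-2·-2 - 0·0) + 0·(-2·1 - 0·0)
    = 1·0 - -1·4 + 0·-2
    = 0 + 4 + 0 = 4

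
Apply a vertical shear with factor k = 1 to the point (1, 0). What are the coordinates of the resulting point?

Shear matrix for vertical shear with factor k = 1:
[[1, 0], [1, 1]]
Result: (1, 0) → (1, 1)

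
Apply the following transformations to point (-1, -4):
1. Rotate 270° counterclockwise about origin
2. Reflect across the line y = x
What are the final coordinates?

Step 1: Rotate 270° → (-4, 1)
Step 2: Reflect across line y = x → (1, -4)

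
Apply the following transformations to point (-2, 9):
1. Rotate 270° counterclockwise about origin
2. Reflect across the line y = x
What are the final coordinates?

Step 1: Rotate 270° → (9, 2)
Step 2: Reflect across line y = x → (2, 9)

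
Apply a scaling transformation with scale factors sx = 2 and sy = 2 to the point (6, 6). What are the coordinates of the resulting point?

Scaling matrix:
[[2, 0], [0, 2]]
Result: (6 × 2, 6 × 2) = (12, 12)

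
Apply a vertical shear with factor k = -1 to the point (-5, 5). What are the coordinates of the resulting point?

Shear matrix for vertical shear with factor k = -1:
[[1, 0], [-1, 1]]
Result: (-5, 5) → (-5, 10)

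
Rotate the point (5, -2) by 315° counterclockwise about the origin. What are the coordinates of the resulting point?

Rotation matrix for 315°: [[cos 315°, -sin 315°], [sin 315°, cos 315°]] ≈ [[0.707107, 0.707107], [-0.707107, 0.707107]]
[[0.707107, 0.707107], [-0.707107, 0.707107]] × [5, -2]ᵀ ≈ [2.1213, -4.9497]ᵀ
Result: (2.1213, -4.9497)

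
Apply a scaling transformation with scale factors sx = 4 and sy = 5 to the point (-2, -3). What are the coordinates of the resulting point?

Scaling matrix:
[[4, 0], [0, 5]]
Result: (-2 × 4, -3 × 5) = (-8, -15)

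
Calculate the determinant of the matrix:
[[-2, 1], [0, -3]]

For a 2×2 matrix [[a, b], [c, d]], det = ad - bc
det = (-2)(-3) - (1)(0) = 6 - 0 = 6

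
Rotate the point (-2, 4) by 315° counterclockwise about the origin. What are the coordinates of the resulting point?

Rotation matrix for 315°: [[cos 315°, -sin 315°], [sin 315°, cos 315°]] ≈ [[0.707107, 0.707107], [-0.707107, 0.707107]]
[[0.707107, 0.707107], [-0.707107, 0.707107]] × [-2, 4]ᵀ ≈ [1.4142, 4.2426]ᵀ
Result: (1.4142, 4.2426)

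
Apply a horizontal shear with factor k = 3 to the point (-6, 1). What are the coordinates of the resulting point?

Shear matrix for horizontal shear with factor k = 3:
[[1, 3], [0, 1]]
Result: (-6, 1) → (-3, 1)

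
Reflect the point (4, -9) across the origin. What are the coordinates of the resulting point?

Reflection across origin: (4, -9) → (-4, 9)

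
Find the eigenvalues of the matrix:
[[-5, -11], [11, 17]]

Characteristic equation: det(A - λI) = 0
λ² - (trace)λ + (det) = 0
trace = -5 + 17 = 12, det = (-5)(17) - (-11)(11) = 36
λ² - (12)λ + (36) = 0
λ = (12 ± √((12)² - 4·(36))) / 2 = (12 ± √0) / 2
Solving: λ = 6, 6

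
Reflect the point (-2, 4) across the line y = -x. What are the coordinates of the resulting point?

Reflection across line y = -x: (-2, 4) → (-4, 2)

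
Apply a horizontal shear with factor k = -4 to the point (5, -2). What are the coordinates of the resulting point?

Shear matrix for horizontal shear with factor k = -4:
[[1, -4], [0, 1]]
Result: (5, -2) → (13, -2)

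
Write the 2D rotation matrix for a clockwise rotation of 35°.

Rotation matrix formula: [[cos θ, -sin θ], [sin θ, cos θ]]
A clockwise rotation by 35° is equivalent to a counterclockwise rotation by -35°.
For θ = -35°:
cos(-35°) = 0.8192
sin(-35°) = -0.5736
Result: [[0.8192, 0.5736], [-0.5736, 0.8192]]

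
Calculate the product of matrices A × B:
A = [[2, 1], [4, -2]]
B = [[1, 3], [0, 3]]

Matrix multiplication:
C[0][0] = 2×1 + 1×0 = 2
C[0][1] = 2×3 + 1×3 = 9
C[1][0] = 4×1 + -2×0 = 4
C[1][1] = 4×3 + -2×3 = 6
Result: [[2, 9], [4, 6]]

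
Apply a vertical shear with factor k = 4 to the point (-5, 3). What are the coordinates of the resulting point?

Shear matrix for vertical shear with factor k = 4:
[[1, 0], [4, 1]]
Result: (-5, 3) → (-5, -17)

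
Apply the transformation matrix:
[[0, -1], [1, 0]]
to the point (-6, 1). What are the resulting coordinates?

Matrix multiplication:
[[0, -1], [1, 0]] × [-6, 1]ᵀ
= [(0)(-6) + (-1)(1), (1)(-6) + (0)(1)]ᵀ
= [-1, -6]ᵀ
Result: (-1, -6)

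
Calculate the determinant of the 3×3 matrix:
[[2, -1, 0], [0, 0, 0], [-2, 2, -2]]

Expansion along first row:
det = 2·det([[0,0],[2,-2]]) - -1·det([[0,0],[-2,-2]]) + 0·det([[0,0],[-2,2]])
    = 2·(0·-2 - 0·2) - -1·(0·-2 - 0·-2) + 0·(0·2 - 0·-2)
    = 2·0 - -1·0 + 0·0
    = 0 + 0 + 0 = 0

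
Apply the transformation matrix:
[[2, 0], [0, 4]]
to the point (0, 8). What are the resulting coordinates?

Matrix multiplication:
[[2, 0], [0, 4]] × [0, 8]ᵀ
= [(2)(0) + (0)(8), (0)(0) + (4)(8)]ᵀ
= [0, 32]ᵀ
Result: (0, 32)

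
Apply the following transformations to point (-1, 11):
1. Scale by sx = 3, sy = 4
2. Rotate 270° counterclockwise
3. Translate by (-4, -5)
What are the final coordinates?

Step 1: Scale → (-3, 44)
Step 2: Rotate 270° → (44, 3)
Step 3: Translate → (40, -2)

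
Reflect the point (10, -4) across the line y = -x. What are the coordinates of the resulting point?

Reflection across line y = -x: (10, -4) → (4, -10)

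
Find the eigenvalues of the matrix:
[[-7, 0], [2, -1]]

Characteristic equation: det(A - λI) = 0
λ² - (trace)λ + (det) = 0
trace = -7 + -1 = -8, det = (-7)(-1) - (0)(2) = 7
λ² - (-8)λ + (7) = 0
λ = (-8 ± √((-8)² - 4·(7))) / 2 = (-8 ± √36) / 2
Solving: λ = -7, -1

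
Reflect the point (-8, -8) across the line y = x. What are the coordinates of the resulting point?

Reflection across line y = x: (-8, -8) → (-8, -8)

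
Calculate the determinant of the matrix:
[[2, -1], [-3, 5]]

For a 2×2 matrix [[a, b], [c, d]], det = ad - bc
det = (2)(5) - (-1)(-3) = 10 - 3 = 7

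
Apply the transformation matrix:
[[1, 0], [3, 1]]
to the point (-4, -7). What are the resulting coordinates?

Matrix multiplication:
[[1, 0], [3, 1]] × [-4, -7]ᵀ
= [(1)(-4) + (0)(-7), (3)(-4) + (1)(-7)]ᵀ
= [-4, -19]ᵀ
Result: (-4, -19)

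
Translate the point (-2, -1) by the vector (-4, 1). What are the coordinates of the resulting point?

Translation by (-4, 1) (homogeneous matrix [[1, 0, -4], [0, 1, 1], [0, 0, 1]]):
x' = -2 + -4 = -6
y' = -1 + 1 = 0
Result: (-6, 0)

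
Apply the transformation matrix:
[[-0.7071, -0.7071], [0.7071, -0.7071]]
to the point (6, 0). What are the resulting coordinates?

Matrix multiplication:
[[-0.7071, -0.7071], [0.7071, -0.7071]] × [6, 0]ᵀ
= [(-0.7071)(6) + (-0.7071)(0), (0.7071)(6) + (-0.7071)(0)]ᵀ
= [-4.2426, 4.2426]ᵀ
Result: (-4.2426, 4.2426)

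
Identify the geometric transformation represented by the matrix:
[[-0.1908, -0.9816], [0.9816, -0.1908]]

This matrix represents: rotation by 101° counterclockwise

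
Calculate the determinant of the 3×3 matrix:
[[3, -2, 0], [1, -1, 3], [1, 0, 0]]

Expansion along first row:
det = 3·det([[-1,3],[0,0]]) - -2·det([[1,3],[1,0]]) + 0·det([[1,-1],[1,0]])
    = 3·(-1·0 - 3·0) - -2·(1·0 - 3·1) + 0·(1·0 - -1·1)
    = 3·0 - -2·-3 + 0·1
    = 0 + -6 + 0 = -6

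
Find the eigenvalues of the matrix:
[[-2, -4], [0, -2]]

Characteristic equation: det(A - λI) = 0
λ² - (trace)λ + (det) = 0
trace = -2 + -2 = -4, det = (-2)(-2) - (-4)(0) = 4
λ² - (-4)λ + (4) = 0
λ = (-4 ± √((-4)² - 4·(4))) / 2 = (-4 ± √0) / 2
Solving: λ = -2, -2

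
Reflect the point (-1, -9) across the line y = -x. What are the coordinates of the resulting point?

Reflection across line y = -x: (-1, -9) → (9, 1)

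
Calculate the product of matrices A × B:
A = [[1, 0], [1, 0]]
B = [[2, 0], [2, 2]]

Matrix multiplication:
C[0][0] = 1×2 + 0×2 = 2
C[0][1] = 1×0 + 0×2 = 0
C[1][0] = 1×2 + 0×2 = 2
C[1][1] = 1×0 + 0×2 = 0
Result: [[2, 0], [2, 0]]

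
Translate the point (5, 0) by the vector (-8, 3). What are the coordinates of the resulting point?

Translation by (-8, 3) (homogeneous matrix [[1, 0, -8], [0, 1, 3], [0, 0, 1]]):
x' = 5 + -8 = -3
y' = 0 + 3 = 3
Result: (-3, 3)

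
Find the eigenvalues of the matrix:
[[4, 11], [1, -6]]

Characteristic equation: det(A - λI) = 0
λ² - (trace)λ + (det) = 0
trace = 4 + -6 = -2, det = (4)(-6) - (11)(1) = -35
λ² - (-2)λ + (-35) = 0
λ = (-2 ± √((-2)² - 4·(-35))) / 2 = (-2 ± √144) / 2
Solving: λ = -7, 5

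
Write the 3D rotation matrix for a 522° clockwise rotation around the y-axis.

Rotation matrix for clockwise 522° around y-axis:
A clockwise rotation by 522° is a counterclockwise rotation by -522°.
cos(-522°) = -0.9511, sin(-522°) = -0.3090
Result: [[-0.9511, 0, -0.3090], [0, 1, 0], [0.3090, 0, -0.9511]]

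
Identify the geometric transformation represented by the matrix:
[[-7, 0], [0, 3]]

This matrix represents: non-uniform scaling by sx = -7, sy = 3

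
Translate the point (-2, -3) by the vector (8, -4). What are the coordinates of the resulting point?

Translation by (8, -4) (homogeneous matrix [[1, 0, 8], [0, 1, -4], [0, 0, 1]]):
x' = -2 + 8 = 6
y' = -3 + -4 = -7
Result: (6, -7)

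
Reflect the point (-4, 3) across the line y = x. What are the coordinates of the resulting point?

Reflection across line y = x: (-4, 3) → (3, -4)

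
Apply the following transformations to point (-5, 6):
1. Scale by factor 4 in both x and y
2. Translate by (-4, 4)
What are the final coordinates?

Step 1: Scale (-5, 6) by 4 → (-20, 24)
Step 2: Translate by (-4, 4) → (-24, 28)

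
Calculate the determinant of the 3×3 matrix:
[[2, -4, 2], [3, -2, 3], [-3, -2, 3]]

Expansion along first row:
det = 2·det([[-2,3],[-2,3]]) - -4·det([[3,3],[-3,3]]) + 2·det([[3,-2],[-3,-2]])
    = 2·(-2·3 - 3·-2) - -4·(3·3 - 3·-3) + 2·(3·-2 - -2·-3)
    = 2·0 - -4·18 + 2·-12
    = 0 + 72 + -24 = 48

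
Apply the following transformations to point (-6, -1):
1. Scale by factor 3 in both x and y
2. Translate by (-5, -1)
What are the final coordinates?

Step 1: Scale (-6, -1) by 3 → (-18, -3)
Step 2: Translate by (-5, -1) → (-23, -4)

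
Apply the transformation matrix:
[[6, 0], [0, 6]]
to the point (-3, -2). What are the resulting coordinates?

Matrix multiplication:
[[6, 0], [0, 6]] × [-3, -2]ᵀ
= [(6)(-3) + (0)(-2), (0)(-3) + (6)(-2)]ᵀ
= [-18, -12]ᵀ
Result: (-18, -12)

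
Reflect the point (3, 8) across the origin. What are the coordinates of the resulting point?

Reflection across origin: (3, 8) → (-3, -8)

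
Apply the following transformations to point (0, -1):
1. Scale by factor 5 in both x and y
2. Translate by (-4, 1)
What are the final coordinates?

Step 1: Scale (0, -1) by 5 → (0, -5)
Step 2: Translate by (-4, 1) → (-4, -4)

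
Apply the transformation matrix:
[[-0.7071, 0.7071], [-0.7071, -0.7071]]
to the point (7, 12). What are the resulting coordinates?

Matrix multiplication:
[[-0.7071, 0.7071], [-0.7071, -0.7071]] × [7, 12]ᵀ
= [(-0.7071)(7) + (0.7071)(12), (-0.7071)(7) + (-0.7071)(12)]ᵀ
= [3.5355, -13.4349]ᵀ
Result: (3.5355, -13.4349)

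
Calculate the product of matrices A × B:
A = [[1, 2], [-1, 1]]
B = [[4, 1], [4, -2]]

Matrix multiplication:
C[0][0] = 1×4 + 2×4 = 12
C[0][1] = 1×1 + 2×-2 = -3
C[1][0] = -1×4 + 1×4 = 0
C[1][1] = -1×1 + 1×-2 = -3
Result: [[12, -3], [0, -3]]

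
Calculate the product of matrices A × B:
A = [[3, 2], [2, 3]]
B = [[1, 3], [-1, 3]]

Matrix multiplication:
C[0][0] = 3×1 + 2×-1 = 1
C[0][1] = 3×3 + 2×3 = 15
C[1][0] = 2×1 + 3×-1 = -1
C[1][1] = 2×3 + 3×3 = 15
Result: [[1, 15], [-1, 15]]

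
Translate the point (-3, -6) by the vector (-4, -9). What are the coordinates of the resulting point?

Translation by (-4, -9) (homogeneous matrix [[1, 0, -4], [0, 1, -9], [0, 0, 1]]):
x' = -3 + -4 = -7
y' = -6 + -9 = -15
Result: (-7, -15)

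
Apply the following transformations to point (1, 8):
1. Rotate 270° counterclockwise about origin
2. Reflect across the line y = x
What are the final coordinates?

Step 1: Rotate 270° → (8, -1)
Step 2: Reflect across line y = x → (-1, 8)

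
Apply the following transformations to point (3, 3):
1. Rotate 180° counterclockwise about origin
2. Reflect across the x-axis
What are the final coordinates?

Step 1: Rotate 180° → (-3, -3)
Step 2: Reflect across x-axis → (-3, 3)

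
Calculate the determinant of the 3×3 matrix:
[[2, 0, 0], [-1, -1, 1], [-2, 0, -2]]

Expansion along first row:
det = 2·det([[-1,1],[0,-2]]) - 0·det([[-1,1],[-2,-2]]) + 0·det([[-1,-1],[-2,0]])
    = 2·(-1·-2 - 1·0) - 0·(-1·-2 - 1·-2) + 0·(-1·0 - -1·-2)
    = 2·2 - 0·4 + 0·-2
    = 4 + 0 + 0 = 4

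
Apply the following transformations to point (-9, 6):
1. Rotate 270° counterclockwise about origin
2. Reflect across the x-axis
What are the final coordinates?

Step 1: Rotate 270° → (6, 9)
Step 2: Reflect across x-axis → (6, -9)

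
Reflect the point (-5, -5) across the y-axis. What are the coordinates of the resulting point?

Reflection across y-axis: (-5, -5) → (5, -5)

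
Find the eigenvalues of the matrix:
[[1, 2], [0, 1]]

Characteristic equation: det(A - λI) = 0
λ² - (trace)λ + (det) = 0
trace = 1 + 1 = 2, det = (1)(1) - (2)(0) = 1
λ² - (2)λ + (1) = 0
λ = (2 ± √((2)² - 4·(1))) / 2 = (2 ± √0) / 2
Solving: λ = 1, 1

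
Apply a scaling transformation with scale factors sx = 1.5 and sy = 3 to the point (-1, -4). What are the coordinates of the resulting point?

Scaling matrix:
[[1.50, 0], [0, 3]]
Result: (-1 × 1.5, -4 × 3) = (-1.5, -12)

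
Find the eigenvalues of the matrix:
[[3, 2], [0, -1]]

Characteristic equation: det(A - λI) = 0
λ² - (trace)λ + (det) = 0
trace = 3 + -1 = 2, det = (3)(-1) - (2)(0) = -3
λ² - (2)λ + (-3) = 0
λ = (2 ± √((2)² - 4·(-3))) / 2 = (2 ± √16) / 2
Solving: λ = -1, 3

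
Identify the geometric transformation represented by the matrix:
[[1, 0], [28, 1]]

This matrix represents: vertical shear with factor 28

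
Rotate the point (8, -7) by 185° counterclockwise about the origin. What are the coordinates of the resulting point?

Rotation matrix for 185°: [[cos 185°, -sin 185°], [sin 185°, cos 185°]] ≈ [[-0.996195, 0.087156], [-0.087156, -0.996195]]
[[-0.996195, 0.087156], [-0.087156, -0.996195]] × [8, -7]ᵀ ≈ [-8.5796, 6.2761]ᵀ
Result: (-8.5796, 6.2761)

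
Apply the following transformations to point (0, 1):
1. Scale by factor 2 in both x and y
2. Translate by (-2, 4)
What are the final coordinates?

Step 1: Scale (0, 1) by 2 → (0, 2)
Step 2: Translate by (-2, 4) → (-2, 6)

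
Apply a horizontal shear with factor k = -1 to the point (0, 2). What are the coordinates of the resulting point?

Shear matrix for horizontal shear with factor k = -1:
[[1, -1], [0, 1]]
Result: (0, 2) → (-2, 2)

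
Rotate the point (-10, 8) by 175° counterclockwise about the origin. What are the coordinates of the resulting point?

Rotation matrix for 175°: [[cos 175°, -sin 175°], [sin 175°, cos 175°]] ≈ [[-0.996195, -0.087156], [0.087156, -0.996195]]
[[-0.996195, -0.087156], [0.087156, -0.996195]] × [-10, 8]ᵀ ≈ [9.2647, -8.8411]ᵀ
Result: (9.2647, -8.8411)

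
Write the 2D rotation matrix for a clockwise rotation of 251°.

Rotation matrix formula: [[cos θ, -sin θ], [sin θ, cos θ]]
A clockwise rotation by 251° is equivalent to a counterclockwise rotation by -251°.
For θ = -251°:
cos(-251°) = -0.3256
sin(-251°) = 0.9455
Result: [[-0.3256, -0.9455], [0.9455, -0.3256]]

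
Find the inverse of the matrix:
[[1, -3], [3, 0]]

For [[a,b],[c,d]], inverse = (1/det)·[[d,-b],[-c,a]]
det = (1)(0) - (-3)(3) = 0 - -9 = 9
Inverse = (1/9)·[[0, 3], [-3, 1]]
= [[0, 1/3], [-1/3, 1/9]]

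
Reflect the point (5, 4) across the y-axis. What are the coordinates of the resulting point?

Reflection across y-axis: (5, 4) → (-5, 4)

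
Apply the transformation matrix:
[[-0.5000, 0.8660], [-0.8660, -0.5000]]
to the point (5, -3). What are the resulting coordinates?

Matrix multiplication:
[[-0.5000, 0.8660], [-0.8660, -0.5000]] × [5, -3]ᵀ
= [(-0.5000)(5) + (0.8660)(-3), (-0.8660)(5) + (-0.5000)(-3)]ᵀ
= [-5.0980, -2.8300]ᵀ
Result: (-5.0980, -2.8300)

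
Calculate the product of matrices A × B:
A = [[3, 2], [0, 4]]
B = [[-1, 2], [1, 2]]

Matrix multiplication:
C[0][0] = 3×-1 + 2×1 = -1
C[0][1] = 3×2 + 2×2 = 10
C[1][0] = 0×-1 + 4×1 = 4
C[1][1] = 0×2 + 4×2 = 8
Result: [[-1, 10], [4, 8]]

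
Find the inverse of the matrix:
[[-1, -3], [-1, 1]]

For [[a,b],[c,d]], inverse = (1/det)·[[d,-b],[-c,a]]
det = (-1)(1) - (-3)(-1) = -1 - 3 = -4
Inverse = (1/-4)·[[1, 3], [1, -1]]
= [[-1/4, -3/4], [-1/4, 1/4]]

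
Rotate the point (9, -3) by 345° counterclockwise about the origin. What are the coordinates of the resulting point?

Rotation matrix for 345°: [[cos 345°, -sin 345°], [sin 345°, cos 345°]] ≈ [[0.965926, 0.258819], [-0.258819, 0.965926]]
[[0.965926, 0.258819], [-0.258819, 0.965926]] × [9, -3]ᵀ ≈ [7.9169, -5.2271]ᵀ
Result: (7.9169, -5.2271)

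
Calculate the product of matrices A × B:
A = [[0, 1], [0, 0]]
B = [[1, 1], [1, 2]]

Matrix multiplication:
C[0][0] = 0×1 + 1×1 = 1
C[0][1] = 0×1 + 1×2 = 2
C[1][0] = 0×1 + 0×1 = 0
C[1][1] = 0×1 + 0×2 = 0
Result: [[1, 2], [0, 0]]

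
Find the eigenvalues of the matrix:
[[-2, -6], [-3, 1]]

Characteristic equation: det(A - λI) = 0
λ² - (trace)λ + (det) = 0
trace = -2 + 1 = -1, det = (-2)(1) - (-6)(-3) = -20
λ² - (-1)λ + (-20) = 0
λ = (-1 ± √((-1)² - 4·(-20))) / 2 = (-1 ± √81) / 2
Solving: λ = -5, 4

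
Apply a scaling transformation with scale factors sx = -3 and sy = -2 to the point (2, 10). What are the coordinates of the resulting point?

Scaling matrix:
[[-3, 0], [0, -2]]
Result: (2 × -3, 10 × -2) = (-6, -20)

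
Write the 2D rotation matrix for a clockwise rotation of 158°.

Rotation matrix formula: [[cos θ, -sin θ], [sin θ, cos θ]]
A clockwise rotation by 158° is equivalent to a counterclockwise rotation by -158°.
For θ = -158°:
cos(-158°) = -0.9272
sin(-158°) = -0.3746
Result: [[-0.9272, 0.3746], [-0.3746, -0.9272]]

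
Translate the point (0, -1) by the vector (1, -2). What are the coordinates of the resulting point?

Translation by (1, -2) (homogeneous matrix [[1, 0, 1], [0, 1, -2], [0, 0, 1]]):
x' = 0 + 1 = 1
y' = -1 + -2 = -3
Result: (1, -3)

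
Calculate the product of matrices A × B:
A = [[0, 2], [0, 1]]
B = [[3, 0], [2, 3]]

Matrix multiplication:
C[0][0] = 0×3 + 2×2 = 4
C[0][1] = 0×0 + 2×3 = 6
C[1][0] = 0×3 + 1×2 = 2
C[1][1] = 0×0 + 1×3 = 3
Result: [[4, 6], [2, 3]]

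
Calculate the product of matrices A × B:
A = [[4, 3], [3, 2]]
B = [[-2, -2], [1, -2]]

Matrix multiplication:
C[0][0] = 4×-2 + 3×1 = -5
C[0][1] = 4×-2 + 3×-2 = -14
C[1][0] = 3×-2 + 2×1 = -4
C[1][1] = 3×-2 + 2×-2 = -10
Result: [[-5, -14], [-4, -10]]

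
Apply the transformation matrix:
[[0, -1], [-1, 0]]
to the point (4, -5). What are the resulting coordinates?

Matrix multiplication:
[[0, -1], [-1, 0]] × [4, -5]ᵀ
= [(0)(4) + (-1)(-5), (-1)(4) + (0)(-5)]ᵀ
= [5, -4]ᵀ
Result: (5, -4)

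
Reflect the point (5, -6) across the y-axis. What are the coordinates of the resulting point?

Reflection across y-axis: (5, -6) → (-5, -6)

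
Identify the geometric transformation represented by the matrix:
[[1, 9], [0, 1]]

This matrix represents: horizontal shear with factor 9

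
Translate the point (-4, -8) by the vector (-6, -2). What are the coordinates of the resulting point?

Translation by (-6, -2) (homogeneous matrix [[1, 0, -6], [0, 1, -2], [0, 0, 1]]):
x' = -4 + -6 = -10
y' = -8 + -2 = -10
Result: (-10, -10)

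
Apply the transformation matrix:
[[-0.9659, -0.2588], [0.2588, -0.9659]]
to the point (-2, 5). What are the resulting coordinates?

Matrix multiplication:
[[-0.9659, -0.2588], [0.2588, -0.9659]] × [-2, 5]ᵀ
= [(-0.9659)(-2) + (-0.2588)(5), (0.2588)(-2) + (-0.9659)(5)]ᵀ
= [0.6378, -5.3471]ᵀ
Result: (0.6378, -5.3471)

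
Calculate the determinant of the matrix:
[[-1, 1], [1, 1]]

For a 2×2 matrix [[a, b], [c, d]], det = ad - bc
det = (-1)(1) - (1)(1) = -1 - 1 = -2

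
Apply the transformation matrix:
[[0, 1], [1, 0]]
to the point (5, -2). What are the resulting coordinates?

Matrix multiplication:
[[0, 1], [1, 0]] × [5, -2]ᵀ
= [(0)(5) + (1)(-2), (1)(5) + (0)(-2)]ᵀ
= [-2, 5]ᵀ
Result: (-2, 5)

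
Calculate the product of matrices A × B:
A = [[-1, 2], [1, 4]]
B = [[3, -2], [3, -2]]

Matrix multiplication:
C[0][0] = -1×3 + 2×3 = 3
C[0][1] = -1×-2 + 2×-2 = -2
C[1][0] = 1×3 + 4×3 = 15
C[1][1] = 1×-2 + 4×-2 = -10
Result: [[3, -2], [15, -10]]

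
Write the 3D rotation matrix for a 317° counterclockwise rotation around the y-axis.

Rotation matrix for counterclockwise 317° around y-axis:
cos(317°) = 0.7314, sin(317°) = -0.6820
Result: [[0.7314, 0, -0.6820], [0, 1, 0], [0.6820, 0, 0.7314]]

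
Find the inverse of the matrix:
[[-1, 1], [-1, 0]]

For [[a,b],[c,d]], inverse = (1/det)·[[d,-b],[-c,a]]
det = (-1)(0) - (1)(-1) = 0 - -1 = 1
Inverse = [[0, -1], [1, -1]]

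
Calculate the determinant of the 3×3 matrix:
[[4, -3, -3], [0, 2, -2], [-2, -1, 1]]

Expansion along first row:
det = 4·det([[2,-2],[-1,1]]) - -3·det([[0,-2],[-2,1]]) + -3·det([[0,2],[-2,-1]])
    = 4·(2·1 - -2·-1) - -3·(0·1 - -2·-2) + -3·(0·-1 - 2·-2)
    = 4·0 - -3·-4 + -3·4
    = 0 + -12 + -12 = -24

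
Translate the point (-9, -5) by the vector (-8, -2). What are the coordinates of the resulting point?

Translation by (-8, -2) (homogeneous matrix [[1, 0, -8], [0, 1, -2], [0, 0, 1]]):
x' = -9 + -8 = -17
y' = -5 + -2 = -7
Result: (-17, -7)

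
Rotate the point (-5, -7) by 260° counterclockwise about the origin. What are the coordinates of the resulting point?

Rotation matrix for 260°: [[cos 260°, -sin 260°], [sin 260°, cos 260°]] ≈ [[-0.173648, 0.984808], [-0.984808, -0.173648]]
[[-0.173648, 0.984808], [-0.984808, -0.173648]] × [-5, -7]ᵀ ≈ [-6.0254, 6.1396]ᵀ
Result: (-6.0254, 6.1396)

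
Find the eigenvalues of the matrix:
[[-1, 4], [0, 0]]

Characteristic equation: det(A - λI) = 0
λ² - (trace)λ + (det) = 0
trace = -1 + 0 = -1, det = (-1)(0) - (4)(0) = 0
λ² - (-1)λ + (0) = 0
λ = (-1 ± √((-1)² - 4·(0))) / 2 = (-1 ± √1) / 2
Solving: λ = -1, 0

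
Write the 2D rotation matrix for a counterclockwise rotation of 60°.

Rotation matrix formula: [[cos θ, -sin θ], [sin θ, cos θ]]
For θ = 60°:
cos(60°) = 1/2
sin(60°) = √3/2
Result: [[1/2, -√3/2], [√3/2, 1/2]]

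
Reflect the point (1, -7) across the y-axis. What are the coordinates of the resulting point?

Reflection across y-axis: (1, -7) → (-1, -7)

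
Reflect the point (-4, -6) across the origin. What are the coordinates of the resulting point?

Reflection across origin: (-4, -6) → (4, 6)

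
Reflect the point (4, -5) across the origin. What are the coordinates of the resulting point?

Reflection across origin: (4, -5) → (-4, 5)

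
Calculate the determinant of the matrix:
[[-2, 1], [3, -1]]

For a 2×2 matrix [[a, b], [c, d]], det = ad - bc
det = (-2)(-1) - (1)(3) = 2 - 3 = -1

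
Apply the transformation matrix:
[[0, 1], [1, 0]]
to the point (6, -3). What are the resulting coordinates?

Matrix multiplication:
[[0, 1], [1, 0]] × [6, -3]ᵀ
= [(0)(6) + (1)(-3), (1)(6) + (0)(-3)]ᵀ
= [-3, 6]ᵀ
Result: (-3, 6)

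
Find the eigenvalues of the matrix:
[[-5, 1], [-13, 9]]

Characteristic equation: det(A - λI) = 0
λ² - (trace)λ + (det) = 0
trace = -5 + 9 = 4, det = (-5)(9) - (1)(-13) = -32
λ² - (4)λ + (-32) = 0
λ = (4 ± √((4)² - 4·(-32))) / 2 = (4 ± √144) / 2
Solving: λ = -4, 8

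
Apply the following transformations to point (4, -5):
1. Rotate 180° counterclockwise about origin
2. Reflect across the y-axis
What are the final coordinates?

Step 1: Rotate 180° → (-4, 5)
Step 2: Reflect across y-axis → (4, 5)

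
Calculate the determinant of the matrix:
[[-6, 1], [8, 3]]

For a 2×2 matrix [[a, b], [c, d]], det = ad - bc
det = (-6)(3) - (1)(8) = -18 - 8 = -26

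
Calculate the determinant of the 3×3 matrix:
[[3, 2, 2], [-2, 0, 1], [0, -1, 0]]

Expansion along first row:
det = 3·det([[0,1],[-1,0]]) - 2·det([[-2,1],[0,0]]) + 2·det([[-2,0],[0,-1]])
    = 3·(0·0 - 1·-1) - 2·(-2·0 - 1·0) + 2·(-2·-1 - 0·0)
    = 3·1 - 2·0 + 2·2
    = 3 + 0 + 4 = 7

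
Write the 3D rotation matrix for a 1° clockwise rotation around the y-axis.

Rotation matrix for clockwise 1° around y-axis:
A clockwise rotation by 1° is a counterclockwise rotation by -1°.
cos(-1°) = 0.9998, sin(-1°) = -0.0175
Result: [[0.9998, 0, -0.0175], [0, 1, 0], [0.0175, 0, 0.9998]]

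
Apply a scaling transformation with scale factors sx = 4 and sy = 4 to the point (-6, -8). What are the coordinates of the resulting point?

Scaling matrix:
[[4, 0], [0, 4]]
Result: (-6 × 4, -8 × 4) = (-24, -32)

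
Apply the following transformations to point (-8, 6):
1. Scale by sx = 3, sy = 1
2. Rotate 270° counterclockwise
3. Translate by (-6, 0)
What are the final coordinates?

Step 1: Scale → (-24, 6)
Step 2: Rotate 270° → (6, 24)
Step 3: Translate → (0, 24)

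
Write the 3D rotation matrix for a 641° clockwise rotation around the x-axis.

Rotation matrix for clockwise 641° around x-axis:
A clockwise rotation by 641° is a counterclockwise rotation by -641°.
cos(-641°) = 0.1908, sin(-641°) = 0.9816
Result: [[1, 0, 0], [0, 0.1908, -0.9816], [0, 0.9816, 0.1908]]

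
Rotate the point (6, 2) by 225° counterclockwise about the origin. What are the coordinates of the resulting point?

Rotation matrix for 225°: [[cos 225°, -sin 225°], [sin 225°, cos 225°]] ≈ [[-0.707107, 0.707107], [-0.707107, -0.707107]]
[[-0.707107, 0.707107], [-0.707107, -0.707107]] × [6, 2]ᵀ ≈ [-2.8284, -5.6569]ᵀ
Result: (-2.8284, -5.6569)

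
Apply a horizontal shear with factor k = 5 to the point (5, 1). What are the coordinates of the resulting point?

Shear matrix for horizontal shear with factor k = 5:
[[1, 5], [0, 1]]
Result: (5, 1) → (10, 1)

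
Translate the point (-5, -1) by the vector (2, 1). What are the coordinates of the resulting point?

Translation by (2, 1) (homogeneous matrix [[1, 0, 2], [0, 1, 1], [0, 0, 1]]):
x' = -5 + 2 = -3
y' = -1 + 1 = 0
Result: (-3, 0)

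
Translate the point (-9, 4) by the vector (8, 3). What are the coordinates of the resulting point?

Translation by (8, 3) (homogeneous matrix [[1, 0, 8], [0, 1, 3], [0, 0, 1]]):
x' = -9 + 8 = -1
y' = 4 + 3 = 7
Result: (-1, 7)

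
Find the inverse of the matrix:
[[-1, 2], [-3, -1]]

For [[a,b],[c,d]], inverse = (1/det)·[[d,-b],[-c,a]]
det = (-1)(-1) - (2)(-3) = 1 - -6 = 7
Inverse = (1/7)·[[-1, -2], [3, -1]]
= [[-1/7, -2/7], [3/7, -1/7]]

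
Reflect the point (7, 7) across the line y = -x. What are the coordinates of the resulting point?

Reflection across line y = -x: (7, 7) → (-7, -7)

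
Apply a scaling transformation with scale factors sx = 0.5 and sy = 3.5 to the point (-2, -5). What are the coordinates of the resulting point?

Scaling matrix:
[[0.50, 0], [0, 3.50]]
Result: (-2 × 0.5, -5 × 3.5) = (-1, -17.5)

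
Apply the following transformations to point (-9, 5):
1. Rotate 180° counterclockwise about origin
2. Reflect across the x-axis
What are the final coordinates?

Step 1: Rotate 180° → (9, -5)
Step 2: Reflect across x-axis → (9, 5)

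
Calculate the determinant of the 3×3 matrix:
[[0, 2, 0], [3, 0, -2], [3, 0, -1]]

Expansion along first row:
det = 0·det([[0,-2],[0,-1]]) - 2·det([[3,-2],[3,-1]]) + 0·det([[3,0],[3,0]])
    = 0·(0·-1 - -2·0) - 2·(3·-1 - -2·3) + 0·(3·0 - 0·3)
    = 0·0 - 2·3 + 0·0
    = 0 + -6 + 0 = -6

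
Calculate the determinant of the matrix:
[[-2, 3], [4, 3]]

For a 2×2 matrix [[a, b], [c, d]], det = ad - bc
det = (-2)(3) - (3)(4) = -6 - 12 = -18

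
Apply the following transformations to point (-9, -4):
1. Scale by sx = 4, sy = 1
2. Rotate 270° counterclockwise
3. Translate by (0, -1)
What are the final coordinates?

Step 1: Scale → (-36, -4)
Step 2: Rotate 270° → (-4, 36)
Step 3: Translate → (-4, 35)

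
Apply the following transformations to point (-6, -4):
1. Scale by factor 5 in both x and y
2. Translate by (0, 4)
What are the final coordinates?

Step 1: Scale (-6, -4) by 5 → (-30, -20)
Step 2: Translate by (0, 4) → (-30, -16)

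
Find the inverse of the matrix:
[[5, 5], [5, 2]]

For [[a,b],[c,d]], inverse = (1/det)·[[d,-b],[-c,a]]
det = (5)(2) - (5)(5) = 10 - 25 = -15
Inverse = (1/-15)·[[2, -5], [-5, 5]]
= [[-2/15, 1/3], [1/3, -1/3]]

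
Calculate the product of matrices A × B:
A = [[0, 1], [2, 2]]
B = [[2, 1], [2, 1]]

Matrix multiplication:
C[0][0] = 0×2 + 1×2 = 2
C[0][1] = 0×1 + 1×1 = 1
C[1][0] = 2×2 + 2×2 = 8
C[1][1] = 2×1 + 2×1 = 4
Result: [[2, 1], [8, 4]]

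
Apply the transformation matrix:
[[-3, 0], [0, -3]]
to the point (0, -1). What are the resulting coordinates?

Matrix multiplication:
[[-3, 0], [0, -3]] × [0, -1]ᵀ
= [(-3)(0) + (0)(-1), (0)(0) + (-3)(-1)]ᵀ
= [0, 3]ᵀ
Result: (0, 3)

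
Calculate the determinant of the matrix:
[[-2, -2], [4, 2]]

For a 2×2 matrix [[a, b], [c, d]], det = ad - bc
det = (-2)(2) - (-2)(4) = -4 - -8 = 4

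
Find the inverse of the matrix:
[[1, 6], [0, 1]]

For [[a,b],[c,d]], inverse = (1/det)·[[d,-b],[-c,a]]
det = (1)(1) - (6)(0) = 1 - 0 = 1
Inverse = [[1, -6], [0, 1]]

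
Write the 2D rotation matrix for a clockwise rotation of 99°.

Rotation matrix formula: [[cos θ, -sin θ], [sin θ, cos θ]]
A clockwise rotation by 99° is equivalent to a counterclockwise rotation by -99°.
For θ = -99°:
cos(-99°) = -0.1564
sin(-99°) = -0.9877
Result: [[-0.1564, 0.9877], [-0.9877, -0.1564]]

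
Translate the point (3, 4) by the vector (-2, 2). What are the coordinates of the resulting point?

Translation by (-2, 2) (homogeneous matrix [[1, 0, -2], [0, 1, 2], [0, 0, 1]]):
x' = 3 + -2 = 1
y' = 4 + 2 = 6
Result: (1, 6)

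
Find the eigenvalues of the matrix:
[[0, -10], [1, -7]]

Characteristic equation: det(A - λI) = 0
λ² - (trace)λ + (det) = 0
trace = 0 + -7 = -7, det = (0)(-7) - (-10)(1) = 10
λ² - (-7)λ + (10) = 0
λ = (-7 ± √((-7)² - 4·(10))) / 2 = (-7 ± √9) / 2
Solving: λ = -5, -2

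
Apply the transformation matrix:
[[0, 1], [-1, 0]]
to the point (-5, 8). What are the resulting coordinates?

Matrix multiplication:
[[0, 1], [-1, 0]] × [-5, 8]ᵀ
= [(0)(-5) + (1)(8), (-1)(-5) + (0)(8)]ᵀ
= [8, 5]ᵀ
Result: (8, 5)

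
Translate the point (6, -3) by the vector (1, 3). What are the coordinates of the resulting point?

Translation by (1, 3) (homogeneous matrix [[1, 0, 1], [0, 1, 3], [0, 0, 1]]):
x' = 6 + 1 = 7
y' = -3 + 3 = 0
Result: (7, 0)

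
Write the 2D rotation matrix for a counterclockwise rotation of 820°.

Rotation matrix formula: [[cos θ, -sin θ], [sin θ, cos θ]]
For θ = 820°:
cos(820°) = -0.1736
sin(820°) = 0.9848
Result: [[-0.1736, -0.9848], [0.9848, -0.1736]]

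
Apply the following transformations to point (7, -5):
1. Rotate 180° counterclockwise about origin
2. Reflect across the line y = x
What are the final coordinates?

Step 1: Rotate 180° → (-7, 5)
Step 2: Reflect across line y = x → (5, -7)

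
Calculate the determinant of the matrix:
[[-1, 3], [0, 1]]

For a 2×2 matrix [[a, b], [c, d]], det = ad - bc
det = (-1)(1) - (3)(0) = -1 - 0 = -1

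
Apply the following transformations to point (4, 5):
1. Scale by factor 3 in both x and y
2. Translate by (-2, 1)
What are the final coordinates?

Step 1: Scale (4, 5) by 3 → (12, 15)
Step 2: Translate by (-2, 1) → (10, 16)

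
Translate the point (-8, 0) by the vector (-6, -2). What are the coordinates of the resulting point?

Translation by (-6, -2) (homogeneous matrix [[1, 0, -6], [0, 1, -2], [0, 0, 1]]):
x' = -8 + -6 = -14
y' = 0 + -2 = -2
Result: (-14, -2)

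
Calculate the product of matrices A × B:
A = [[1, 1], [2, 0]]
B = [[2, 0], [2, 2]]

Matrix multiplication:
C[0][0] = 1×2 + 1×2 = 4
C[0][1] = 1×0 + 1×2 = 2
C[1][0] = 2×2 + 0×2 = 4
C[1][1] = 2×0 + 0×2 = 0
Result: [[4, 2], [4, 0]]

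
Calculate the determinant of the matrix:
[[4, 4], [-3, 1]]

For a 2×2 matrix [[a, b], [c, d]], det = ad - bc
det = (4)(1) - (4)(-3) = 4 - -12 = 16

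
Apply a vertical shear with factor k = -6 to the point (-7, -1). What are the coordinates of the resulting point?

Shear matrix for vertical shear with factor k = -6:
[[1, 0], [-6, 1]]
Result: (-7, -1) → (-7, 41)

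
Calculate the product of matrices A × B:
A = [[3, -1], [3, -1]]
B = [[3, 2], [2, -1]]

Matrix multiplication:
C[0][0] = 3×3 + -1×2 = 7
C[0][1] = 3×2 + -1×-1 = 7
C[1][0] = 3×3 + -1×2 = 7
C[1][1] = 3×2 + -1×-1 = 7
Result: [[7, 7], [7, 7]]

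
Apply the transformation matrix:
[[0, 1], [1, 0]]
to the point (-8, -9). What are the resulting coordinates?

Matrix multiplication:
[[0, 1], [1, 0]] × [-8, -9]ᵀ
= [(0)(-8) + (1)(-9), (1)(-8) + (0)(-9)]ᵀ
= [-9, -8]ᵀ
Result: (-9, -8)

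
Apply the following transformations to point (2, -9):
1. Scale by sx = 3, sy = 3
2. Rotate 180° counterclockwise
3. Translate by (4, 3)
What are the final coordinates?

Step 1: Scale → (6, -27)
Step 2: Rotate 180° → (-6, 27)
Step 3: Translate → (-2, 30)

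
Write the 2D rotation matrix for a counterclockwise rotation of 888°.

Rotation matrix formula: [[cos θ, -sin θ], [sin θ, cos θ]]
For θ = 888°:
cos(888°) = -0.9781
sin(888°) = 0.2079
Result: [[-0.9781, -0.2079], [0.2079, -0.9781]]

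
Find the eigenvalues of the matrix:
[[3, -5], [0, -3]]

Characteristic equation: det(A - λI) = 0
λ² - (trace)λ + (det) = 0
trace = 3 + -3 = 0, det = (3)(-3) - (-5)(0) = -9
λ² - (0)λ + (-9) = 0
λ = (0 ± √((0)² - 4·(-9))) / 2 = (0 ± √36) / 2
Solving: λ = -3, 3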